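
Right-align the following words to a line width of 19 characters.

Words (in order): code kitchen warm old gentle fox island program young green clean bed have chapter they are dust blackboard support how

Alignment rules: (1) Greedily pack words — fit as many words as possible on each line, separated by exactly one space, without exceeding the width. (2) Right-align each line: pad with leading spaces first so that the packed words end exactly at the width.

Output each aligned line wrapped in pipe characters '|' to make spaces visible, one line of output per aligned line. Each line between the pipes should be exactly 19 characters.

Answer: |  code kitchen warm|
|     old gentle fox|
|     island program|
|  young green clean|
|   bed have chapter|
|      they are dust|
| blackboard support|
|                how|

Derivation:
Line 1: ['code', 'kitchen', 'warm'] (min_width=17, slack=2)
Line 2: ['old', 'gentle', 'fox'] (min_width=14, slack=5)
Line 3: ['island', 'program'] (min_width=14, slack=5)
Line 4: ['young', 'green', 'clean'] (min_width=17, slack=2)
Line 5: ['bed', 'have', 'chapter'] (min_width=16, slack=3)
Line 6: ['they', 'are', 'dust'] (min_width=13, slack=6)
Line 7: ['blackboard', 'support'] (min_width=18, slack=1)
Line 8: ['how'] (min_width=3, slack=16)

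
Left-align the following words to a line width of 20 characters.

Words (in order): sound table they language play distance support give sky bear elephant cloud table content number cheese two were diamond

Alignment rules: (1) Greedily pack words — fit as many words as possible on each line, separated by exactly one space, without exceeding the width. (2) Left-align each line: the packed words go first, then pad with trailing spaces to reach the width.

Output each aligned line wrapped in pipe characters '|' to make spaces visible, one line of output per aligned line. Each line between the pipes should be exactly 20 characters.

Answer: |sound table they    |
|language play       |
|distance support    |
|give sky bear       |
|elephant cloud table|
|content number      |
|cheese two were     |
|diamond             |

Derivation:
Line 1: ['sound', 'table', 'they'] (min_width=16, slack=4)
Line 2: ['language', 'play'] (min_width=13, slack=7)
Line 3: ['distance', 'support'] (min_width=16, slack=4)
Line 4: ['give', 'sky', 'bear'] (min_width=13, slack=7)
Line 5: ['elephant', 'cloud', 'table'] (min_width=20, slack=0)
Line 6: ['content', 'number'] (min_width=14, slack=6)
Line 7: ['cheese', 'two', 'were'] (min_width=15, slack=5)
Line 8: ['diamond'] (min_width=7, slack=13)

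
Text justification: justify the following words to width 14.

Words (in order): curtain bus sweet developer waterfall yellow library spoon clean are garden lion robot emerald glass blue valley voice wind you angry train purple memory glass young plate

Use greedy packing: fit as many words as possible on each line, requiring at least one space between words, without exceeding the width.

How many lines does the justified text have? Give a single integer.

Line 1: ['curtain', 'bus'] (min_width=11, slack=3)
Line 2: ['sweet'] (min_width=5, slack=9)
Line 3: ['developer'] (min_width=9, slack=5)
Line 4: ['waterfall'] (min_width=9, slack=5)
Line 5: ['yellow', 'library'] (min_width=14, slack=0)
Line 6: ['spoon', 'clean'] (min_width=11, slack=3)
Line 7: ['are', 'garden'] (min_width=10, slack=4)
Line 8: ['lion', 'robot'] (min_width=10, slack=4)
Line 9: ['emerald', 'glass'] (min_width=13, slack=1)
Line 10: ['blue', 'valley'] (min_width=11, slack=3)
Line 11: ['voice', 'wind', 'you'] (min_width=14, slack=0)
Line 12: ['angry', 'train'] (min_width=11, slack=3)
Line 13: ['purple', 'memory'] (min_width=13, slack=1)
Line 14: ['glass', 'young'] (min_width=11, slack=3)
Line 15: ['plate'] (min_width=5, slack=9)
Total lines: 15

Answer: 15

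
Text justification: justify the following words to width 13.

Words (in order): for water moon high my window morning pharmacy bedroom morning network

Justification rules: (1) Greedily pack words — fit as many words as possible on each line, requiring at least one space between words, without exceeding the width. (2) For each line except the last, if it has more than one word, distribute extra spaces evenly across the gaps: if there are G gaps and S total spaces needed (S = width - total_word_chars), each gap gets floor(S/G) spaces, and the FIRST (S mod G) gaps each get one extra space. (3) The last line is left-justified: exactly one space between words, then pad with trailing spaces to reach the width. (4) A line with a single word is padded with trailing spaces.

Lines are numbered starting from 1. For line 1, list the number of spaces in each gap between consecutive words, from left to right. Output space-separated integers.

Answer: 5

Derivation:
Line 1: ['for', 'water'] (min_width=9, slack=4)
Line 2: ['moon', 'high', 'my'] (min_width=12, slack=1)
Line 3: ['window'] (min_width=6, slack=7)
Line 4: ['morning'] (min_width=7, slack=6)
Line 5: ['pharmacy'] (min_width=8, slack=5)
Line 6: ['bedroom'] (min_width=7, slack=6)
Line 7: ['morning'] (min_width=7, slack=6)
Line 8: ['network'] (min_width=7, slack=6)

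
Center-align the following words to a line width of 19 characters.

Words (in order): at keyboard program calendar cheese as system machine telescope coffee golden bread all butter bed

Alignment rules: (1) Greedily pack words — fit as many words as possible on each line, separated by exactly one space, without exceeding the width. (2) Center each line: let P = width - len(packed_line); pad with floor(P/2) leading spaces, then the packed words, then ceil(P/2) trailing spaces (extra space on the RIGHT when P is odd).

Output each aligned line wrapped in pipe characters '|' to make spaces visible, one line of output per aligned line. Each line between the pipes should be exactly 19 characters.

Line 1: ['at', 'keyboard', 'program'] (min_width=19, slack=0)
Line 2: ['calendar', 'cheese', 'as'] (min_width=18, slack=1)
Line 3: ['system', 'machine'] (min_width=14, slack=5)
Line 4: ['telescope', 'coffee'] (min_width=16, slack=3)
Line 5: ['golden', 'bread', 'all'] (min_width=16, slack=3)
Line 6: ['butter', 'bed'] (min_width=10, slack=9)

Answer: |at keyboard program|
|calendar cheese as |
|  system machine   |
| telescope coffee  |
| golden bread all  |
|    butter bed     |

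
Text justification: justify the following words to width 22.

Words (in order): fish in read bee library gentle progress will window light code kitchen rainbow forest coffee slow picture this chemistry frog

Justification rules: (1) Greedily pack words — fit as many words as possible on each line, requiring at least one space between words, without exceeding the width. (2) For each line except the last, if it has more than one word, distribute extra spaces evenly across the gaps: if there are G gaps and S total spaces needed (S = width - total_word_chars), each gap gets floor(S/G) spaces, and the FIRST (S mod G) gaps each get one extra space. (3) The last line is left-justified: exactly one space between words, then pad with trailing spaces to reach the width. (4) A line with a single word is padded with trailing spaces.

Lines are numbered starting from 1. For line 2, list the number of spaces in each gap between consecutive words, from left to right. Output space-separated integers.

Answer: 9

Derivation:
Line 1: ['fish', 'in', 'read', 'bee'] (min_width=16, slack=6)
Line 2: ['library', 'gentle'] (min_width=14, slack=8)
Line 3: ['progress', 'will', 'window'] (min_width=20, slack=2)
Line 4: ['light', 'code', 'kitchen'] (min_width=18, slack=4)
Line 5: ['rainbow', 'forest', 'coffee'] (min_width=21, slack=1)
Line 6: ['slow', 'picture', 'this'] (min_width=17, slack=5)
Line 7: ['chemistry', 'frog'] (min_width=14, slack=8)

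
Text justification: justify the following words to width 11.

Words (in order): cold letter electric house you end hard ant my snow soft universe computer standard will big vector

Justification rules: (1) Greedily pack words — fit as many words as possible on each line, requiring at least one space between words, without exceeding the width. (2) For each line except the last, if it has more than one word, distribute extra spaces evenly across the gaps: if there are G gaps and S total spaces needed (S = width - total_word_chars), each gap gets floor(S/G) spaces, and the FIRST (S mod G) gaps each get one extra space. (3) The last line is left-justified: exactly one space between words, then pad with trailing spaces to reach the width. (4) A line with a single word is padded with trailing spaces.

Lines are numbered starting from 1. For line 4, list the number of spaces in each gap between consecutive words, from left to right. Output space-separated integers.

Answer: 4

Derivation:
Line 1: ['cold', 'letter'] (min_width=11, slack=0)
Line 2: ['electric'] (min_width=8, slack=3)
Line 3: ['house', 'you'] (min_width=9, slack=2)
Line 4: ['end', 'hard'] (min_width=8, slack=3)
Line 5: ['ant', 'my', 'snow'] (min_width=11, slack=0)
Line 6: ['soft'] (min_width=4, slack=7)
Line 7: ['universe'] (min_width=8, slack=3)
Line 8: ['computer'] (min_width=8, slack=3)
Line 9: ['standard'] (min_width=8, slack=3)
Line 10: ['will', 'big'] (min_width=8, slack=3)
Line 11: ['vector'] (min_width=6, slack=5)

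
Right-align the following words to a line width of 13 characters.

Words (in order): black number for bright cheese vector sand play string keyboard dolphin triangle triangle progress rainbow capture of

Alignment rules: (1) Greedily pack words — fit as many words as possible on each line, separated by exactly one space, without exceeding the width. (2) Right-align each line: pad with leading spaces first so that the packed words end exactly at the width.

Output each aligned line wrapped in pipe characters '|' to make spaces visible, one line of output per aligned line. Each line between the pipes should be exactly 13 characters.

Line 1: ['black', 'number'] (min_width=12, slack=1)
Line 2: ['for', 'bright'] (min_width=10, slack=3)
Line 3: ['cheese', 'vector'] (min_width=13, slack=0)
Line 4: ['sand', 'play'] (min_width=9, slack=4)
Line 5: ['string'] (min_width=6, slack=7)
Line 6: ['keyboard'] (min_width=8, slack=5)
Line 7: ['dolphin'] (min_width=7, slack=6)
Line 8: ['triangle'] (min_width=8, slack=5)
Line 9: ['triangle'] (min_width=8, slack=5)
Line 10: ['progress'] (min_width=8, slack=5)
Line 11: ['rainbow'] (min_width=7, slack=6)
Line 12: ['capture', 'of'] (min_width=10, slack=3)

Answer: | black number|
|   for bright|
|cheese vector|
|    sand play|
|       string|
|     keyboard|
|      dolphin|
|     triangle|
|     triangle|
|     progress|
|      rainbow|
|   capture of|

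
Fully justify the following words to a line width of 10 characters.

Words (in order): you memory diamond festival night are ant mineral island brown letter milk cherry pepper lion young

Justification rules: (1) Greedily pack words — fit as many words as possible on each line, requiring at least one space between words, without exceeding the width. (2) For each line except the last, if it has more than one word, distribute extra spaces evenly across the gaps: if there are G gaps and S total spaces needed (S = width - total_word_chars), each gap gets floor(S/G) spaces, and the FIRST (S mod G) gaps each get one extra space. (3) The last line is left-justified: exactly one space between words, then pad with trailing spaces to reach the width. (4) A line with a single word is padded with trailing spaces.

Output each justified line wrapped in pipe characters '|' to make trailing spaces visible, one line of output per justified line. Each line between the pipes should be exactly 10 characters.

Line 1: ['you', 'memory'] (min_width=10, slack=0)
Line 2: ['diamond'] (min_width=7, slack=3)
Line 3: ['festival'] (min_width=8, slack=2)
Line 4: ['night', 'are'] (min_width=9, slack=1)
Line 5: ['ant'] (min_width=3, slack=7)
Line 6: ['mineral'] (min_width=7, slack=3)
Line 7: ['island'] (min_width=6, slack=4)
Line 8: ['brown'] (min_width=5, slack=5)
Line 9: ['letter'] (min_width=6, slack=4)
Line 10: ['milk'] (min_width=4, slack=6)
Line 11: ['cherry'] (min_width=6, slack=4)
Line 12: ['pepper'] (min_width=6, slack=4)
Line 13: ['lion', 'young'] (min_width=10, slack=0)

Answer: |you memory|
|diamond   |
|festival  |
|night  are|
|ant       |
|mineral   |
|island    |
|brown     |
|letter    |
|milk      |
|cherry    |
|pepper    |
|lion young|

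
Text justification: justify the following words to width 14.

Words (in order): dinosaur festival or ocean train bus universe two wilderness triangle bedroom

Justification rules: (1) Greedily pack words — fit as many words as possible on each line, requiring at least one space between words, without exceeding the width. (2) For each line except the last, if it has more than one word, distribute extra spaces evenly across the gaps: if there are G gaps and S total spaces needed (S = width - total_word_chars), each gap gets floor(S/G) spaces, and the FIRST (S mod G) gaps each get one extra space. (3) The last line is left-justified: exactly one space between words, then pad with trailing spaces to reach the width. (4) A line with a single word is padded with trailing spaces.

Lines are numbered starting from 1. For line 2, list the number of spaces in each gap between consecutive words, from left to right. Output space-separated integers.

Line 1: ['dinosaur'] (min_width=8, slack=6)
Line 2: ['festival', 'or'] (min_width=11, slack=3)
Line 3: ['ocean', 'train'] (min_width=11, slack=3)
Line 4: ['bus', 'universe'] (min_width=12, slack=2)
Line 5: ['two', 'wilderness'] (min_width=14, slack=0)
Line 6: ['triangle'] (min_width=8, slack=6)
Line 7: ['bedroom'] (min_width=7, slack=7)

Answer: 4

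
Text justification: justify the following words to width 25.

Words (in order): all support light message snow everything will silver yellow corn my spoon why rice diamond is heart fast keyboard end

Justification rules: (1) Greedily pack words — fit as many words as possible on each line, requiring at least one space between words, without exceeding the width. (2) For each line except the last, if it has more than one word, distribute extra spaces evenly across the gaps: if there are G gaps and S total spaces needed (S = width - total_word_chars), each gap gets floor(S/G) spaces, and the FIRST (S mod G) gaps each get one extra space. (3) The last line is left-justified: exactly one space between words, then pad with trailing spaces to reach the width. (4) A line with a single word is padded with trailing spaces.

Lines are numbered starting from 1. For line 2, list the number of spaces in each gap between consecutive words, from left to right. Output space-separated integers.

Line 1: ['all', 'support', 'light', 'message'] (min_width=25, slack=0)
Line 2: ['snow', 'everything', 'will'] (min_width=20, slack=5)
Line 3: ['silver', 'yellow', 'corn', 'my'] (min_width=21, slack=4)
Line 4: ['spoon', 'why', 'rice', 'diamond', 'is'] (min_width=25, slack=0)
Line 5: ['heart', 'fast', 'keyboard', 'end'] (min_width=23, slack=2)

Answer: 4 3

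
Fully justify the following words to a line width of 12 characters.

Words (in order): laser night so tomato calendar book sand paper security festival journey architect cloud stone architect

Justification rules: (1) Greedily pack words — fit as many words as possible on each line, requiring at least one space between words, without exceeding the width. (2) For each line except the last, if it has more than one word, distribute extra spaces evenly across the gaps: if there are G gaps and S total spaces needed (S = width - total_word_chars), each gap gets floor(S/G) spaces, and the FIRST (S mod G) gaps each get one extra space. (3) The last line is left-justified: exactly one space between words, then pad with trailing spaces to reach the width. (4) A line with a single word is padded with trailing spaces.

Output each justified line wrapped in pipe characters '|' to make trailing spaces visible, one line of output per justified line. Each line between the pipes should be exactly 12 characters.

Answer: |laser  night|
|so    tomato|
|calendar    |
|book    sand|
|paper       |
|security    |
|festival    |
|journey     |
|architect   |
|cloud  stone|
|architect   |

Derivation:
Line 1: ['laser', 'night'] (min_width=11, slack=1)
Line 2: ['so', 'tomato'] (min_width=9, slack=3)
Line 3: ['calendar'] (min_width=8, slack=4)
Line 4: ['book', 'sand'] (min_width=9, slack=3)
Line 5: ['paper'] (min_width=5, slack=7)
Line 6: ['security'] (min_width=8, slack=4)
Line 7: ['festival'] (min_width=8, slack=4)
Line 8: ['journey'] (min_width=7, slack=5)
Line 9: ['architect'] (min_width=9, slack=3)
Line 10: ['cloud', 'stone'] (min_width=11, slack=1)
Line 11: ['architect'] (min_width=9, slack=3)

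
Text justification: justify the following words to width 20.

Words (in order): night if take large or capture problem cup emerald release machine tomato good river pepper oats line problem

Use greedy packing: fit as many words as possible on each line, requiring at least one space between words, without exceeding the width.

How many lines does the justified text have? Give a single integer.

Answer: 6

Derivation:
Line 1: ['night', 'if', 'take', 'large'] (min_width=19, slack=1)
Line 2: ['or', 'capture', 'problem'] (min_width=18, slack=2)
Line 3: ['cup', 'emerald', 'release'] (min_width=19, slack=1)
Line 4: ['machine', 'tomato', 'good'] (min_width=19, slack=1)
Line 5: ['river', 'pepper', 'oats'] (min_width=17, slack=3)
Line 6: ['line', 'problem'] (min_width=12, slack=8)
Total lines: 6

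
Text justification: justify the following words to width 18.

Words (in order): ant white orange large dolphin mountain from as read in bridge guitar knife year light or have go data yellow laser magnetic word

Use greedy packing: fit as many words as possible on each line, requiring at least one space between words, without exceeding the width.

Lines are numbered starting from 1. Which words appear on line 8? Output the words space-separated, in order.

Answer: magnetic word

Derivation:
Line 1: ['ant', 'white', 'orange'] (min_width=16, slack=2)
Line 2: ['large', 'dolphin'] (min_width=13, slack=5)
Line 3: ['mountain', 'from', 'as'] (min_width=16, slack=2)
Line 4: ['read', 'in', 'bridge'] (min_width=14, slack=4)
Line 5: ['guitar', 'knife', 'year'] (min_width=17, slack=1)
Line 6: ['light', 'or', 'have', 'go'] (min_width=16, slack=2)
Line 7: ['data', 'yellow', 'laser'] (min_width=17, slack=1)
Line 8: ['magnetic', 'word'] (min_width=13, slack=5)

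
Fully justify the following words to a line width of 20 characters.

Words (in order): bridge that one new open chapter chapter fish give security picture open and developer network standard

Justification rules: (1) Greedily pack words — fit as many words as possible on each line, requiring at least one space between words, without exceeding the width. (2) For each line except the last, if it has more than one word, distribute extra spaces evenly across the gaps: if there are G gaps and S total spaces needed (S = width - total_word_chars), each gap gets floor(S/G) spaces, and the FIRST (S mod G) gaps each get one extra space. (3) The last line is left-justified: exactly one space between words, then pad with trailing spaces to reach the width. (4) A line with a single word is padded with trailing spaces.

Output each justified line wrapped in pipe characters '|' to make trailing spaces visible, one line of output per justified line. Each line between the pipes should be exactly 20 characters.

Line 1: ['bridge', 'that', 'one', 'new'] (min_width=19, slack=1)
Line 2: ['open', 'chapter', 'chapter'] (min_width=20, slack=0)
Line 3: ['fish', 'give', 'security'] (min_width=18, slack=2)
Line 4: ['picture', 'open', 'and'] (min_width=16, slack=4)
Line 5: ['developer', 'network'] (min_width=17, slack=3)
Line 6: ['standard'] (min_width=8, slack=12)

Answer: |bridge  that one new|
|open chapter chapter|
|fish  give  security|
|picture   open   and|
|developer    network|
|standard            |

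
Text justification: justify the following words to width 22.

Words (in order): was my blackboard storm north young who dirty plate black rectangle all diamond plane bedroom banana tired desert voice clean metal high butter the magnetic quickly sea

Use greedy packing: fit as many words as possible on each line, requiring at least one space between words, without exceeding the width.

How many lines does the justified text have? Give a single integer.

Answer: 9

Derivation:
Line 1: ['was', 'my', 'blackboard'] (min_width=17, slack=5)
Line 2: ['storm', 'north', 'young', 'who'] (min_width=21, slack=1)
Line 3: ['dirty', 'plate', 'black'] (min_width=17, slack=5)
Line 4: ['rectangle', 'all', 'diamond'] (min_width=21, slack=1)
Line 5: ['plane', 'bedroom', 'banana'] (min_width=20, slack=2)
Line 6: ['tired', 'desert', 'voice'] (min_width=18, slack=4)
Line 7: ['clean', 'metal', 'high'] (min_width=16, slack=6)
Line 8: ['butter', 'the', 'magnetic'] (min_width=19, slack=3)
Line 9: ['quickly', 'sea'] (min_width=11, slack=11)
Total lines: 9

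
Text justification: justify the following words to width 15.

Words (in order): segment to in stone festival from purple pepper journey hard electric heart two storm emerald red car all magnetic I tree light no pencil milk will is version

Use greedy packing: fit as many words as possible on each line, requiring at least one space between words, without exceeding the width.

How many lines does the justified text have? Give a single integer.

Line 1: ['segment', 'to', 'in'] (min_width=13, slack=2)
Line 2: ['stone', 'festival'] (min_width=14, slack=1)
Line 3: ['from', 'purple'] (min_width=11, slack=4)
Line 4: ['pepper', 'journey'] (min_width=14, slack=1)
Line 5: ['hard', 'electric'] (min_width=13, slack=2)
Line 6: ['heart', 'two', 'storm'] (min_width=15, slack=0)
Line 7: ['emerald', 'red', 'car'] (min_width=15, slack=0)
Line 8: ['all', 'magnetic', 'I'] (min_width=14, slack=1)
Line 9: ['tree', 'light', 'no'] (min_width=13, slack=2)
Line 10: ['pencil', 'milk'] (min_width=11, slack=4)
Line 11: ['will', 'is', 'version'] (min_width=15, slack=0)
Total lines: 11

Answer: 11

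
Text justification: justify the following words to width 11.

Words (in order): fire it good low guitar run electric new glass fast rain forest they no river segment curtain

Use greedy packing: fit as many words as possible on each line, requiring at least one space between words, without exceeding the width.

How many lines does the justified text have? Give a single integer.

Answer: 10

Derivation:
Line 1: ['fire', 'it'] (min_width=7, slack=4)
Line 2: ['good', 'low'] (min_width=8, slack=3)
Line 3: ['guitar', 'run'] (min_width=10, slack=1)
Line 4: ['electric'] (min_width=8, slack=3)
Line 5: ['new', 'glass'] (min_width=9, slack=2)
Line 6: ['fast', 'rain'] (min_width=9, slack=2)
Line 7: ['forest', 'they'] (min_width=11, slack=0)
Line 8: ['no', 'river'] (min_width=8, slack=3)
Line 9: ['segment'] (min_width=7, slack=4)
Line 10: ['curtain'] (min_width=7, slack=4)
Total lines: 10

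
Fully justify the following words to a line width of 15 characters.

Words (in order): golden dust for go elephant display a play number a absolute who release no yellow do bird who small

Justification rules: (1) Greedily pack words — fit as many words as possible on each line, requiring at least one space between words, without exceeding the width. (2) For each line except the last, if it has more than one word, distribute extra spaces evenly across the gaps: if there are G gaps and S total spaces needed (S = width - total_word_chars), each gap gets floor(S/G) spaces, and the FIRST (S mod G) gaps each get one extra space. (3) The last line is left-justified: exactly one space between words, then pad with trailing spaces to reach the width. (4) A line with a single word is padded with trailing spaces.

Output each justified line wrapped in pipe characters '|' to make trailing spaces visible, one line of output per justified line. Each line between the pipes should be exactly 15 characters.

Line 1: ['golden', 'dust', 'for'] (min_width=15, slack=0)
Line 2: ['go', 'elephant'] (min_width=11, slack=4)
Line 3: ['display', 'a', 'play'] (min_width=14, slack=1)
Line 4: ['number', 'a'] (min_width=8, slack=7)
Line 5: ['absolute', 'who'] (min_width=12, slack=3)
Line 6: ['release', 'no'] (min_width=10, slack=5)
Line 7: ['yellow', 'do', 'bird'] (min_width=14, slack=1)
Line 8: ['who', 'small'] (min_width=9, slack=6)

Answer: |golden dust for|
|go     elephant|
|display  a play|
|number        a|
|absolute    who|
|release      no|
|yellow  do bird|
|who small      |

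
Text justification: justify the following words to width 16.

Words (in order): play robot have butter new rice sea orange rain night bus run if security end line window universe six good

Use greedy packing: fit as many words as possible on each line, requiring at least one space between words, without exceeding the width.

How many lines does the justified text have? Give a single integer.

Answer: 8

Derivation:
Line 1: ['play', 'robot', 'have'] (min_width=15, slack=1)
Line 2: ['butter', 'new', 'rice'] (min_width=15, slack=1)
Line 3: ['sea', 'orange', 'rain'] (min_width=15, slack=1)
Line 4: ['night', 'bus', 'run', 'if'] (min_width=16, slack=0)
Line 5: ['security', 'end'] (min_width=12, slack=4)
Line 6: ['line', 'window'] (min_width=11, slack=5)
Line 7: ['universe', 'six'] (min_width=12, slack=4)
Line 8: ['good'] (min_width=4, slack=12)
Total lines: 8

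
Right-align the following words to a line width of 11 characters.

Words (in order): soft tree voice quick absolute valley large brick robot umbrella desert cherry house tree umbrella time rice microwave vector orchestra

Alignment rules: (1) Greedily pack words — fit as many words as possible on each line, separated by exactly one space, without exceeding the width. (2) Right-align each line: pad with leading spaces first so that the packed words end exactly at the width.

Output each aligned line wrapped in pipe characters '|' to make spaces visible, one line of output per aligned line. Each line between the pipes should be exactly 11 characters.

Line 1: ['soft', 'tree'] (min_width=9, slack=2)
Line 2: ['voice', 'quick'] (min_width=11, slack=0)
Line 3: ['absolute'] (min_width=8, slack=3)
Line 4: ['valley'] (min_width=6, slack=5)
Line 5: ['large', 'brick'] (min_width=11, slack=0)
Line 6: ['robot'] (min_width=5, slack=6)
Line 7: ['umbrella'] (min_width=8, slack=3)
Line 8: ['desert'] (min_width=6, slack=5)
Line 9: ['cherry'] (min_width=6, slack=5)
Line 10: ['house', 'tree'] (min_width=10, slack=1)
Line 11: ['umbrella'] (min_width=8, slack=3)
Line 12: ['time', 'rice'] (min_width=9, slack=2)
Line 13: ['microwave'] (min_width=9, slack=2)
Line 14: ['vector'] (min_width=6, slack=5)
Line 15: ['orchestra'] (min_width=9, slack=2)

Answer: |  soft tree|
|voice quick|
|   absolute|
|     valley|
|large brick|
|      robot|
|   umbrella|
|     desert|
|     cherry|
| house tree|
|   umbrella|
|  time rice|
|  microwave|
|     vector|
|  orchestra|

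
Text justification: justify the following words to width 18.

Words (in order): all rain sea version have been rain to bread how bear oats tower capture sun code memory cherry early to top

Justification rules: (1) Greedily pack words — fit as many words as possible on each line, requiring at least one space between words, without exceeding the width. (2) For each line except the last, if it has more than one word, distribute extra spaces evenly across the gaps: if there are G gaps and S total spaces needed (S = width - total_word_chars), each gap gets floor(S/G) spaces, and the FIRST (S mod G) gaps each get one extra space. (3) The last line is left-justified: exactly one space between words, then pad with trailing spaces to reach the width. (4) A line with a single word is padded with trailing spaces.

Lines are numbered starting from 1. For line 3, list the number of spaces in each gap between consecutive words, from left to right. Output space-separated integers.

Line 1: ['all', 'rain', 'sea'] (min_width=12, slack=6)
Line 2: ['version', 'have', 'been'] (min_width=17, slack=1)
Line 3: ['rain', 'to', 'bread', 'how'] (min_width=17, slack=1)
Line 4: ['bear', 'oats', 'tower'] (min_width=15, slack=3)
Line 5: ['capture', 'sun', 'code'] (min_width=16, slack=2)
Line 6: ['memory', 'cherry'] (min_width=13, slack=5)
Line 7: ['early', 'to', 'top'] (min_width=12, slack=6)

Answer: 2 1 1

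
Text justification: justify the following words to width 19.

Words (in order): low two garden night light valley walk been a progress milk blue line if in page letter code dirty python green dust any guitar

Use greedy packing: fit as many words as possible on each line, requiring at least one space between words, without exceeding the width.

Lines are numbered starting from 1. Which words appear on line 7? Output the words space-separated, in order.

Answer: python green dust

Derivation:
Line 1: ['low', 'two', 'garden'] (min_width=14, slack=5)
Line 2: ['night', 'light', 'valley'] (min_width=18, slack=1)
Line 3: ['walk', 'been', 'a'] (min_width=11, slack=8)
Line 4: ['progress', 'milk', 'blue'] (min_width=18, slack=1)
Line 5: ['line', 'if', 'in', 'page'] (min_width=15, slack=4)
Line 6: ['letter', 'code', 'dirty'] (min_width=17, slack=2)
Line 7: ['python', 'green', 'dust'] (min_width=17, slack=2)
Line 8: ['any', 'guitar'] (min_width=10, slack=9)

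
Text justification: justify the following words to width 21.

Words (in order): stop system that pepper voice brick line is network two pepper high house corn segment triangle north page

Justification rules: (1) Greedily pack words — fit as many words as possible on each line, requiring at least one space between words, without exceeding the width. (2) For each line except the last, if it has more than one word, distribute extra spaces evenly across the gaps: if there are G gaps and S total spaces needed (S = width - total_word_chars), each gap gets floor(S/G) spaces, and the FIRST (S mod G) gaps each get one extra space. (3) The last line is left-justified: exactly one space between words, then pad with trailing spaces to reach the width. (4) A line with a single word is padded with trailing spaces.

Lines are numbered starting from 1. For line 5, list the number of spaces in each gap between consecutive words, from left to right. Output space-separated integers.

Answer: 1 1

Derivation:
Line 1: ['stop', 'system', 'that'] (min_width=16, slack=5)
Line 2: ['pepper', 'voice', 'brick'] (min_width=18, slack=3)
Line 3: ['line', 'is', 'network', 'two'] (min_width=19, slack=2)
Line 4: ['pepper', 'high', 'house'] (min_width=17, slack=4)
Line 5: ['corn', 'segment', 'triangle'] (min_width=21, slack=0)
Line 6: ['north', 'page'] (min_width=10, slack=11)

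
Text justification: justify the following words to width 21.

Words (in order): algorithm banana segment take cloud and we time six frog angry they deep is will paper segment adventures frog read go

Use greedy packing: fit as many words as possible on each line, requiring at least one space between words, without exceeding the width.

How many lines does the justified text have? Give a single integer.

Line 1: ['algorithm', 'banana'] (min_width=16, slack=5)
Line 2: ['segment', 'take', 'cloud'] (min_width=18, slack=3)
Line 3: ['and', 'we', 'time', 'six', 'frog'] (min_width=20, slack=1)
Line 4: ['angry', 'they', 'deep', 'is'] (min_width=18, slack=3)
Line 5: ['will', 'paper', 'segment'] (min_width=18, slack=3)
Line 6: ['adventures', 'frog', 'read'] (min_width=20, slack=1)
Line 7: ['go'] (min_width=2, slack=19)
Total lines: 7

Answer: 7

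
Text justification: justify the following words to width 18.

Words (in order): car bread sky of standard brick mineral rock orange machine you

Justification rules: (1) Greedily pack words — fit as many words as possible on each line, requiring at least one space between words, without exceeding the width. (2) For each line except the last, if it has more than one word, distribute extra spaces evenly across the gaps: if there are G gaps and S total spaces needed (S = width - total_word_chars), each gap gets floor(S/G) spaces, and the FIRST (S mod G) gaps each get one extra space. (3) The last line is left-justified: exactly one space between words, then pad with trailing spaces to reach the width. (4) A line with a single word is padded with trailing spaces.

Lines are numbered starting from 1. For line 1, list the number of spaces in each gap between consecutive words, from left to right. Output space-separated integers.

Line 1: ['car', 'bread', 'sky', 'of'] (min_width=16, slack=2)
Line 2: ['standard', 'brick'] (min_width=14, slack=4)
Line 3: ['mineral', 'rock'] (min_width=12, slack=6)
Line 4: ['orange', 'machine', 'you'] (min_width=18, slack=0)

Answer: 2 2 1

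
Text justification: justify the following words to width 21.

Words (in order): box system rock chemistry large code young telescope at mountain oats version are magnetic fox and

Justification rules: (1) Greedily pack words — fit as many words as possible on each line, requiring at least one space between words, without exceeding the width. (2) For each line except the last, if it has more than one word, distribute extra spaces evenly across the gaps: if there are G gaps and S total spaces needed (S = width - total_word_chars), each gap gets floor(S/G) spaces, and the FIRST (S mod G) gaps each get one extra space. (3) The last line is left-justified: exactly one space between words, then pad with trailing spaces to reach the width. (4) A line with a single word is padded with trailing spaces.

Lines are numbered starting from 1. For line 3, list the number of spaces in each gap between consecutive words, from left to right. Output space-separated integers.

Line 1: ['box', 'system', 'rock'] (min_width=15, slack=6)
Line 2: ['chemistry', 'large', 'code'] (min_width=20, slack=1)
Line 3: ['young', 'telescope', 'at'] (min_width=18, slack=3)
Line 4: ['mountain', 'oats', 'version'] (min_width=21, slack=0)
Line 5: ['are', 'magnetic', 'fox', 'and'] (min_width=20, slack=1)

Answer: 3 2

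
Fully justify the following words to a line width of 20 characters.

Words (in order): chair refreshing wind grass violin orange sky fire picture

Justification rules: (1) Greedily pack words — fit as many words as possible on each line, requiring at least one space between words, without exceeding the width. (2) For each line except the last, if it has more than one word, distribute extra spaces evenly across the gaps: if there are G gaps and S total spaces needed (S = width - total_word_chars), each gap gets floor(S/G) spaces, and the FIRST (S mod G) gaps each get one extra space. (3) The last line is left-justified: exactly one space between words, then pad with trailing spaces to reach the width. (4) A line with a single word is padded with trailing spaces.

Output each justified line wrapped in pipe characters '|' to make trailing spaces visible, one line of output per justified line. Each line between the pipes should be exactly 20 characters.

Line 1: ['chair', 'refreshing'] (min_width=16, slack=4)
Line 2: ['wind', 'grass', 'violin'] (min_width=17, slack=3)
Line 3: ['orange', 'sky', 'fire'] (min_width=15, slack=5)
Line 4: ['picture'] (min_width=7, slack=13)

Answer: |chair     refreshing|
|wind   grass  violin|
|orange    sky   fire|
|picture             |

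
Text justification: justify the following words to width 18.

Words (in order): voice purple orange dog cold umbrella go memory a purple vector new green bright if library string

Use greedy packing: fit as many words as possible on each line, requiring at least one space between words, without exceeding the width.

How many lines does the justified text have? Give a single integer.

Line 1: ['voice', 'purple'] (min_width=12, slack=6)
Line 2: ['orange', 'dog', 'cold'] (min_width=15, slack=3)
Line 3: ['umbrella', 'go', 'memory'] (min_width=18, slack=0)
Line 4: ['a', 'purple', 'vector'] (min_width=15, slack=3)
Line 5: ['new', 'green', 'bright'] (min_width=16, slack=2)
Line 6: ['if', 'library', 'string'] (min_width=17, slack=1)
Total lines: 6

Answer: 6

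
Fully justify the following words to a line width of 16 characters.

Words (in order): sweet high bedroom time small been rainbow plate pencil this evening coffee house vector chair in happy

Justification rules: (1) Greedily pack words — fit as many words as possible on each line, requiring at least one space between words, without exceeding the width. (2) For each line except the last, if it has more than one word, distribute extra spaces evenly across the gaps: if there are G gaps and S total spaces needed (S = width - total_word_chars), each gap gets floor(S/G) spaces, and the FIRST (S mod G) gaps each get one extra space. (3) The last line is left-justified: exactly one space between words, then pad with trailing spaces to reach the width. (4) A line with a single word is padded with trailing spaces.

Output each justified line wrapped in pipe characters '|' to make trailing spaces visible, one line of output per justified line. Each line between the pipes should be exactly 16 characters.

Answer: |sweet       high|
|bedroom     time|
|small       been|
|rainbow    plate|
|pencil      this|
|evening   coffee|
|house     vector|
|chair in happy  |

Derivation:
Line 1: ['sweet', 'high'] (min_width=10, slack=6)
Line 2: ['bedroom', 'time'] (min_width=12, slack=4)
Line 3: ['small', 'been'] (min_width=10, slack=6)
Line 4: ['rainbow', 'plate'] (min_width=13, slack=3)
Line 5: ['pencil', 'this'] (min_width=11, slack=5)
Line 6: ['evening', 'coffee'] (min_width=14, slack=2)
Line 7: ['house', 'vector'] (min_width=12, slack=4)
Line 8: ['chair', 'in', 'happy'] (min_width=14, slack=2)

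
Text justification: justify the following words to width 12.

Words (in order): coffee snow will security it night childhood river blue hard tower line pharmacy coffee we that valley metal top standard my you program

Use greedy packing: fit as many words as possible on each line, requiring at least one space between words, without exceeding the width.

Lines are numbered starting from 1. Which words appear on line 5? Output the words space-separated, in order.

Line 1: ['coffee', 'snow'] (min_width=11, slack=1)
Line 2: ['will'] (min_width=4, slack=8)
Line 3: ['security', 'it'] (min_width=11, slack=1)
Line 4: ['night'] (min_width=5, slack=7)
Line 5: ['childhood'] (min_width=9, slack=3)
Line 6: ['river', 'blue'] (min_width=10, slack=2)
Line 7: ['hard', 'tower'] (min_width=10, slack=2)
Line 8: ['line'] (min_width=4, slack=8)
Line 9: ['pharmacy'] (min_width=8, slack=4)
Line 10: ['coffee', 'we'] (min_width=9, slack=3)
Line 11: ['that', 'valley'] (min_width=11, slack=1)
Line 12: ['metal', 'top'] (min_width=9, slack=3)
Line 13: ['standard', 'my'] (min_width=11, slack=1)
Line 14: ['you', 'program'] (min_width=11, slack=1)

Answer: childhood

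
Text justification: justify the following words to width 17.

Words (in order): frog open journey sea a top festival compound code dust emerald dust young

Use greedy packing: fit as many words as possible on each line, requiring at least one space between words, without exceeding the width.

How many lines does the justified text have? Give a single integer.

Answer: 5

Derivation:
Line 1: ['frog', 'open', 'journey'] (min_width=17, slack=0)
Line 2: ['sea', 'a', 'top'] (min_width=9, slack=8)
Line 3: ['festival', 'compound'] (min_width=17, slack=0)
Line 4: ['code', 'dust', 'emerald'] (min_width=17, slack=0)
Line 5: ['dust', 'young'] (min_width=10, slack=7)
Total lines: 5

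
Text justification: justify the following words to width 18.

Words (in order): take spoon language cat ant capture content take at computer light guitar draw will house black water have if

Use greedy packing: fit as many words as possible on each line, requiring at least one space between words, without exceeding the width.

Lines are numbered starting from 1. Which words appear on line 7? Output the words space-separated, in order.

Line 1: ['take', 'spoon'] (min_width=10, slack=8)
Line 2: ['language', 'cat', 'ant'] (min_width=16, slack=2)
Line 3: ['capture', 'content'] (min_width=15, slack=3)
Line 4: ['take', 'at', 'computer'] (min_width=16, slack=2)
Line 5: ['light', 'guitar', 'draw'] (min_width=17, slack=1)
Line 6: ['will', 'house', 'black'] (min_width=16, slack=2)
Line 7: ['water', 'have', 'if'] (min_width=13, slack=5)

Answer: water have if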